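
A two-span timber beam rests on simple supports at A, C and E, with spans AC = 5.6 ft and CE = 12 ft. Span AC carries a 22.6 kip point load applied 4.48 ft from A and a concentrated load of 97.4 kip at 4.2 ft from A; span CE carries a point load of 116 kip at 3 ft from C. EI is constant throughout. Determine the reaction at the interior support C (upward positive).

R_C = 227.9 kip

Release continuity at C by inserting a hinge; the redundant is the internal moment M_C. The primary structure is two simply-supported spans AC and CE.
Rotations at C on the released spans (each span's end-slope, ×1/EI):
  span AC: point load 22.6 at a = 4.48: Pab(L + a)/(6LEI) = 34.02/EI
  span AC: point load 97.4 at a = 4.2: Pab(L + a)/(6LEI) = 167/EI
  span CE: point load 116 at a = 3: Pab(L + b)/(6LEI) = 913.5/EI
  relative rotation θ_0 = (201.1 + 913.5)/EI = 1115/EI
A unit hogging moment at C produces rotation L₁/(3EI) + L₂/(3EI) = 5.867/EI.
Compatibility: M_C·(L₁+L₂)/(3EI) = θ_0, giving M_C = 190 kip·ft (hogging).
Span AC, ΣM about A with M_C applied at C: R_C^{AC}·5.6 = 510.3 + 190, so R_C^{AC} = 125.1 kip and R_A = 120 − 125.1 = -5.055 kip.
Span CE, ΣM about E: R_C^{CE}·12 = 1044 + 190, so R_C^{CE} = 102.8 kip and R_E = 116 − 102.8 = 13.17 kip.
R_C = 125.1 + 102.8 = 227.9 kip.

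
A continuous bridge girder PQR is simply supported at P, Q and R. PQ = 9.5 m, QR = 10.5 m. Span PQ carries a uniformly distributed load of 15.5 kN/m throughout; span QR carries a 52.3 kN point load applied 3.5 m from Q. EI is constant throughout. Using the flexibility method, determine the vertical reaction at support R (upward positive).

R_R = 4.438 kN

Take M_Q as the redundant. Released structure: two simple spans PQ and QR with a hinge at Q.
Rotations at Q on the released spans (each span's end-slope, ×1/EI):
  span PQ: UDL 15.5: wL³/(24EI) = 553.7/EI
  span QR: point load 52.3 at a = 3.5: Pab(L + b)/(6LEI) = 355.9/EI
  relative rotation θ_0 = (553.7 + 355.9)/EI = 909.7/EI
A unit hogging moment at Q produces rotation L₁/(3EI) + L₂/(3EI) = 6.667/EI.
Compatibility: M_Q·(L₁+L₂)/(3EI) = θ_0, giving M_Q = 136.4 kN·m (hogging).
Span QR, ΣM about R: R_Q^{QR}·10.5 = 366.1 + 136.4, so R_Q^{QR} = 47.86 kN and R_R = 52.3 − 47.86 = 4.438 kN.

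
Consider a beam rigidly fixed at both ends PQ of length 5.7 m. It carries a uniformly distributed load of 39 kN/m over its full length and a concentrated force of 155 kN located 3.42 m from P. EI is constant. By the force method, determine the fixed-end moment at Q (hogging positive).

Take the two fixed-end moments M_P, M_Q as redundants; the released structure is the simple span PQ.
Simple-span end rotations at P and Q under the given loads:
  at P: UDL 39: wL³/(24EI) = 300.9/EI
  at Q: UDL 39: wL³/(24EI) = 300.9/EI
  at P: point load 155 at a = 3.42: Pab(L + b)/(6LEI) = 282/EI
  at Q: point load 155 at a = 3.42: Pab(L + a)/(6LEI) = 322.3/EI
  θ_P0 = 583/EI,  θ_Q0 = 623.2/EI
Flexibility coefficients: a unit moment at one end gives L/(3EI) there and L/(6EI) at the far end, so f₁₁ = f₂₂ = 1.9/EI and f₁₂ = f₂₁ = 0.95/EI.
Compatibility — zero rotation at each built-in end:
  1.9 M_P + 0.95 M_Q = 583
  0.95 M_P + 1.9 M_Q = 623.2
Solving the pair gives M_P = 190.4 kN·m and M_Q = 232.8 kN·m (hogging).

M_Q = 232.8 kN·m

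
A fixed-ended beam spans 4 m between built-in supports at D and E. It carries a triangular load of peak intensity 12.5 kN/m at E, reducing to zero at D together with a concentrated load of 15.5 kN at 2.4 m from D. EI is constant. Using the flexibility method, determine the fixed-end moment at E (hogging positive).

Take the two fixed-end moments M_D, M_E as redundants; the released structure is the simple span DE.
End rotations of the released simple span under the applied load (×1/EI):
  at D: triangular load, peak 12.5: 7w₀L³/(360EI) = 15.56/EI
  at E: triangular load, peak 12.5: w₀L³/(45EI) = 17.78/EI
  at D: point load 15.5 at a = 2.4: Pab(L + b)/(6LEI) = 13.89/EI
  at E: point load 15.5 at a = 2.4: Pab(L + a)/(6LEI) = 15.87/EI
  θ_D0 = 29.44/EI,  θ_E0 = 33.65/EI
Flexibility coefficients: a unit moment at one end gives L/(3EI) there and L/(6EI) at the far end, so f₁₁ = f₂₂ = 1.333/EI and f₁₂ = f₂₁ = 0.6667/EI.
Compatibility — zero rotation at each built-in end:
  1.333 M_D + 0.6667 M_E = 29.44
  0.6667 M_D + 1.333 M_E = 33.65
Solving the pair gives M_D = 12.62 kN·m and M_E = 18.93 kN·m (hogging).

M_E = 18.93 kN·m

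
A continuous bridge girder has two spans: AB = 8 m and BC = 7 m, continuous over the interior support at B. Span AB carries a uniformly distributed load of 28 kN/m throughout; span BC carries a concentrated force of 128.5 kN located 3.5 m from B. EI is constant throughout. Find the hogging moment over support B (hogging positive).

M_B = 198.2 kN·m

Insert a hinge at B; M_B is the redundant, and each span becomes simply supported.
Rotations at B on the released spans (each span's end-slope, ×1/EI):
  span AB: UDL 28: wL³/(24EI) = 597.3/EI
  span BC: point load 128.5 at a = 3.5: Pab(L + b)/(6LEI) = 393.5/EI
  relative rotation θ_0 = (597.3 + 393.5)/EI = 990.9/EI
A unit hogging moment at B produces rotation L₁/(3EI) + L₂/(3EI) = 5/EI.
Slope continuity at B: θ_0 = M_B·5/EI, so M_B = 990.9/5 = 198.2 kN·m (hogging).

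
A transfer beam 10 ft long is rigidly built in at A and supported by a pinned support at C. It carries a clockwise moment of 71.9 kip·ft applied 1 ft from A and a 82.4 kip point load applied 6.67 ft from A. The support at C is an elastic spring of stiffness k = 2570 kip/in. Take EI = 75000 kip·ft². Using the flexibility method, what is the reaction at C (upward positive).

Take the reaction at C as the redundant and release it; the primary structure is a cantilever fixed at A.
Downward deflection at the released point C due to the loads:
  clockwise couple 71.9 at a = 1: M₀a(2L − a)/(2EI) = 683/EI
  point load 82.4 at a = 6.67: Pa²(3L − a)/(6EI) = 14254/EI
  δ_0 = 14937/EI
Tip deflection under a unit load at C: L³/(3EI) = 333.3/EI.
With EI = 75000 kip·ft²: δ_0 = 0.19916 ft and δ_{CC} = 0.004444 ft/kip.
Compatibility — the spring shortens by R_C/k under the reaction it provides: δ_0 − R_C·δ_{CC} = R_C/k. With 1/k = 1/(2570×12) ft/kip = 0.000032 ft/kip, R_C = δ_0 / (δ_{CC} + 1/k) = 0.19916 / (0.004444 + 0.000032) = 44.49 kip.

R_C = 44.49 kip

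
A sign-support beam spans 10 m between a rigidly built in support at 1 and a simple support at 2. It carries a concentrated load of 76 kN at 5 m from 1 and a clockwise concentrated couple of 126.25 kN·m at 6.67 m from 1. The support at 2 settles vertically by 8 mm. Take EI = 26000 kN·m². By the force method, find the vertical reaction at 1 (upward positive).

R_1 = 36.04 kN

Release the roller at 2. Primary structure: cantilever fixed at 1.
Primary-structure tip deflection at 2 by superposition:
  point load 76 at a = 5: Pa²(3L − a)/(6EI) = 7917/EI
  clockwise couple 126.25 at a = 6.67: M₀a(2L − a)/(2EI) = 5613/EI
  δ_0 = 13529/EI
Flexibility coefficient — unit upward force at 2: δ_{22} = L³/(3EI) = 333.3/EI.
With EI = 26000 kN·m²: δ_0 = 0.52035 m and δ_{22} = 0.012821 m/kN.
Compatibility — the beam at 2 must follow the support down by 0.008 m: δ_0 − R_2·δ_{22} = 0.008, so R_2 = (0.52035 − 0.008)/0.012821 = 39.96 kN.
Vertical equilibrium: R_1 = ΣP − R_2 = 76 − 39.96 = 36.04 kN.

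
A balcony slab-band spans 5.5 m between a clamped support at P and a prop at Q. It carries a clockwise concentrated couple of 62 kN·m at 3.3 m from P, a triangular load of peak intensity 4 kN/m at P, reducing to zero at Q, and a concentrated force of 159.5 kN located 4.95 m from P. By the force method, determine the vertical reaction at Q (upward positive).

R_Q = 152.1 kN

Release the roller at Q. Primary structure: cantilever fixed at P.
Deflection at Q on the released cantilever, summing each load's contribution:
  clockwise couple 62 at a = 3.3: M₀a(2L − a)/(2EI) = 787.7/EI
  triangular load, peak 4 at the fixed end: w₀L⁴/(30EI) = 122/EI
  point load 159.5 at a = 4.95: Pa²(3L − a)/(6EI) = 7523/EI
  δ_0 = 8433/EI
Flexibility coefficient — unit upward force at Q: δ_{QQ} = L³/(3EI) = 55.46/EI.
The prop prevents deflection at Q: R_Q = δ_0/δ_{QQ} = 8433/55.46 = 152.1 kN.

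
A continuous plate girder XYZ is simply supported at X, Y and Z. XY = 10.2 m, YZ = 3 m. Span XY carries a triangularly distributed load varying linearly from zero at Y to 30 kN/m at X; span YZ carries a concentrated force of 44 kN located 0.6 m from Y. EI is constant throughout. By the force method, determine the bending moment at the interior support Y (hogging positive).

M_Y = 145 kN·m

Take M_Y as the redundant. Released structure: two simple spans XY and YZ with a hinge at Y.
Discontinuity in slope at Y on the released structure — sum the simple-span end rotations:
  span XY: triangular load, peak 30: 7w₀L³/(360EI) = 619/EI
  span YZ: point load 44 at a = 0.6: Pab(L + b)/(6LEI) = 19.01/EI
  relative rotation θ_0 = (619 + 19.01)/EI = 638/EI
A unit hogging moment at Y produces rotation L₁/(3EI) + L₂/(3EI) = 4.4/EI.
Slope continuity at Y: θ_0 = M_Y·4.4/EI, so M_Y = 638/4.4 = 145 kN·m (hogging).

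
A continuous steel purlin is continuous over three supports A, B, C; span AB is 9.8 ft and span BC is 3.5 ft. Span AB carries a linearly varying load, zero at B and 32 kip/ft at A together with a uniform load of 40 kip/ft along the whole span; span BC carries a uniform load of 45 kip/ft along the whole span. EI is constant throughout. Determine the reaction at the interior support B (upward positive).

Release continuity at B by inserting a hinge; the redundant is the internal moment M_B. The primary structure is two simply-supported spans AB and BC.
Discontinuity in slope at B on the released structure — sum the simple-span end rotations:
  span AB: triangular load, peak 32: 7w₀L³/(360EI) = 585.6/EI
  span AB: UDL 40: wL³/(24EI) = 1569/EI
  span BC: UDL 45: wL³/(24EI) = 80.39/EI
  relative rotation θ_0 = (2154 + 80.39)/EI = 2235/EI
A unit hogging moment at B produces rotation L₁/(3EI) + L₂/(3EI) = 4.433/EI.
Slope continuity at B: θ_0 = M_B·4.433/EI, so M_B = 2235/4.433 = 504.1 kip·ft (hogging).
Span AB, ΣM about A with M_B applied at B: R_B^{AB}·9.8 = 2433 + 504.1, so R_B^{AB} = 299.7 kip and R_A = 548.8 − 299.7 = 249.1 kip.
Span BC, ΣM about C: R_B^{BC}·3.5 = 275.6 + 504.1, so R_B^{BC} = 222.8 kip and R_C = 157.5 − 222.8 = -65.27 kip.
R_B = 299.7 + 222.8 = 522.5 kip.

R_B = 522.5 kip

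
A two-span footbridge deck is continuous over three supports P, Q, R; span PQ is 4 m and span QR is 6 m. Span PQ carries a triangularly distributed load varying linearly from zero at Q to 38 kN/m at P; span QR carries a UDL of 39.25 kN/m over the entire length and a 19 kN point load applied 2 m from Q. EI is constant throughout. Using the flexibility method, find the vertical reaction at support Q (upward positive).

R_Q = 211.1 kN

Insert a hinge at Q; M_Q is the redundant, and each span becomes simply supported.
Rotations at Q on the released spans (each span's end-slope, ×1/EI):
  span PQ: triangular load, peak 38: 7w₀L³/(360EI) = 47.29/EI
  span QR: UDL 39.25: wL³/(24EI) = 353.2/EI
  span QR: point load 19 at a = 2: Pab(L + b)/(6LEI) = 42.22/EI
  relative rotation θ_0 = (47.29 + 395.5)/EI = 442.8/EI
A unit hogging moment at Q produces rotation L₁/(3EI) + L₂/(3EI) = 3.333/EI.
Compatibility: M_Q·(L₁+L₂)/(3EI) = θ_0, giving M_Q = 132.8 kN·m (hogging).
Span PQ, ΣM about P with M_Q applied at Q: R_Q^{PQ}·4 = 101.3 + 132.8, so R_Q^{PQ} = 58.54 kN and R_P = 76 − 58.54 = 17.46 kN.
Span QR, ΣM about R: R_Q^{QR}·6 = 782.5 + 132.8, so R_Q^{QR} = 152.6 kN and R_R = 254.5 − 152.6 = 101.9 kN.
R_Q = 58.54 + 152.6 = 211.1 kN.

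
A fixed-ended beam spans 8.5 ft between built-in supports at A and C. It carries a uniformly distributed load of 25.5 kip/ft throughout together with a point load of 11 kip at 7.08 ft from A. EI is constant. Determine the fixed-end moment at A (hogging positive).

Release both end moments; the primary structure is a simply-supported span AC with redundants M_A and M_C.
On the primary (simply-supported) span, the end slopes from the loading are:
  at A: UDL 25.5: wL³/(24EI) = 652.5/EI
  at C: UDL 25.5: wL³/(24EI) = 652.5/EI
  at A: point load 11 at a = 7.08: Pab(L + b)/(6LEI) = 21.51/EI
  at C: point load 11 at a = 7.08: Pab(L + a)/(6LEI) = 33.78/EI
  θ_A0 = 674/EI,  θ_C0 = 686.3/EI
Flexibility coefficients: a unit moment at one end gives L/(3EI) there and L/(6EI) at the far end, so f₁₁ = f₂₂ = 2.833/EI and f₁₂ = f₂₁ = 1.417/EI.
Compatibility — zero rotation at each built-in end:
  2.833 M_A + 1.417 M_C = 674
  1.417 M_A + 2.833 M_C = 686.3
Solving the pair gives M_A = 155.7 kip·ft and M_C = 164.4 kip·ft (hogging).

M_A = 155.7 kip·ft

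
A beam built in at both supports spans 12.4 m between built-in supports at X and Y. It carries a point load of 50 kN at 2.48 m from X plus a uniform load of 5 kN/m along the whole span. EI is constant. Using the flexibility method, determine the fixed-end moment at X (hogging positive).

M_X = 143.4 kN·m

Take the two fixed-end moments M_X, M_Y as redundants; the released structure is the simple span XY.
Simple-span end rotations at X and Y under the given loads:
  at X: point load 50 at a = 2.48: Pab(L + b)/(6LEI) = 369/EI
  at Y: point load 50 at a = 2.48: Pab(L + a)/(6LEI) = 246/EI
  at X: UDL 5: wL³/(24EI) = 397.2/EI
  at Y: UDL 5: wL³/(24EI) = 397.2/EI
  θ_X0 = 766.2/EI,  θ_Y0 = 643.2/EI
Flexibility coefficients: a unit moment at one end gives L/(3EI) there and L/(6EI) at the far end, so f₁₁ = f₂₂ = 4.133/EI and f₁₂ = f₂₁ = 2.067/EI.
Compatibility — zero rotation at each built-in end:
  4.133 M_X + 2.067 M_Y = 766.2
  2.067 M_X + 4.133 M_Y = 643.2
Solving the pair gives M_X = 143.4 kN·m and M_Y = 83.91 kN·m (hogging).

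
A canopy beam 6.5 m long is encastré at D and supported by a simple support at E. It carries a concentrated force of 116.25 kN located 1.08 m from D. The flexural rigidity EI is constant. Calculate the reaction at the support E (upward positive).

R_E = 4.547 kN

Release the roller at E. Primary structure: cantilever fixed at D.
Deflection at E on the released cantilever, summing each load's contribution:
  point load 116.25 at a = 1.08: Pa²(3L − a)/(6EI) = 416.3/EI
Tip deflection under a unit load at E: L³/(3EI) = 91.54/EI.
The prop prevents deflection at E: R_E = δ_0/δ_{EE} = 416.3/91.54 = 4.547 kN.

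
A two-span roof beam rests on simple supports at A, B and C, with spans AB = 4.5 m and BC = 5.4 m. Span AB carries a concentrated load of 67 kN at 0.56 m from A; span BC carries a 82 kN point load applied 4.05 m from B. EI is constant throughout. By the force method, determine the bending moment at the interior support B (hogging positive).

M_B = 36.7 kN·m

Release continuity at B by inserting a hinge; the redundant is the internal moment M_B. The primary structure is two simply-supported spans AB and BC.
End slopes at the hinge B, treating each span as simply supported:
  span AB: point load 67 at a = 0.56: Pab(L + a)/(6LEI) = 27.7/EI
  span BC: point load 82 at a = 4.05: Pab(L + b)/(6LEI) = 93.4/EI
  relative rotation θ_0 = (27.7 + 93.4)/EI = 121.1/EI
A unit hogging moment at B produces rotation L₁/(3EI) + L₂/(3EI) = 3.3/EI.
Compatibility: M_B·(L₁+L₂)/(3EI) = θ_0, giving M_B = 36.7 kN·m (hogging).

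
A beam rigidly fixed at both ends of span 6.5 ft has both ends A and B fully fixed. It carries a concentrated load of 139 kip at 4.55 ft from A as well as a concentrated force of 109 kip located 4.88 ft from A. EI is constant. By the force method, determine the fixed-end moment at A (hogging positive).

M_A = 89.96 kip·ft

Take the two fixed-end moments M_A, M_B as redundants; the released structure is the simple span AB.
Simple-span end rotations at A and B under the given loads:
  at A: point load 139 at a = 4.55: Pab(L + b)/(6LEI) = 267.2/EI
  at B: point load 139 at a = 4.55: Pab(L + a)/(6LEI) = 349.4/EI
  at A: point load 109 at a = 4.88: Pab(L + b)/(6LEI) = 179.4/EI
  at B: point load 109 at a = 4.88: Pab(L + a)/(6LEI) = 251.4/EI
  θ_A0 = 446.6/EI,  θ_B0 = 600.9/EI
Flexibility coefficients: a unit moment at one end gives L/(3EI) there and L/(6EI) at the far end, so f₁₁ = f₂₂ = 2.167/EI and f₁₂ = f₂₁ = 1.083/EI.
Compatibility — zero rotation at each built-in end:
  2.167 M_A + 1.083 M_B = 446.6
  1.083 M_A + 2.167 M_B = 600.9
Solving the pair gives M_A = 89.96 kip·ft and M_B = 232.3 kip·ft (hogging).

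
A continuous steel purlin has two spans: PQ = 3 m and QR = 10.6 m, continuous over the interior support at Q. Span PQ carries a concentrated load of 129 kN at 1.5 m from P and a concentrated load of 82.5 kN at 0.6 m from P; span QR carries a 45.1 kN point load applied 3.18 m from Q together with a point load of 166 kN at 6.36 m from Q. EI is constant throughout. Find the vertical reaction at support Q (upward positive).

R_Q = 315 kN

Insert a hinge at Q; M_Q is the redundant, and each span becomes simply supported.
Rotations at Q on the released spans (each span's end-slope, ×1/EI):
  span PQ: point load 129 at a = 1.5: Pab(L + a)/(6LEI) = 72.56/EI
  span PQ: point load 82.5 at a = 0.6: Pab(L + a)/(6LEI) = 23.76/EI
  span QR: point load 45.1 at a = 3.18: Pab(L + b)/(6LEI) = 301.5/EI
  span QR: point load 166 at a = 6.36: Pab(L + b)/(6LEI) = 1044/EI
  relative rotation θ_0 = (96.32 + 1346)/EI = 1442/EI
A unit hogging moment at Q produces rotation L₁/(3EI) + L₂/(3EI) = 4.533/EI.
Slope continuity at Q: θ_0 = M_Q·4.533/EI, so M_Q = 1442/4.533 = 318.2 kN·m (hogging).
Span PQ, ΣM about P with M_Q applied at Q: R_Q^{PQ}·3 = 243 + 318.2, so R_Q^{PQ} = 187.1 kN and R_P = 211.5 − 187.1 = 24.45 kN.
Span QR, ΣM about R: R_Q^{QR}·10.6 = 1038 + 318.2, so R_Q^{QR} = 128 kN and R_R = 211.1 − 128 = 83.11 kN.
R_Q = 187.1 + 128 = 315 kN.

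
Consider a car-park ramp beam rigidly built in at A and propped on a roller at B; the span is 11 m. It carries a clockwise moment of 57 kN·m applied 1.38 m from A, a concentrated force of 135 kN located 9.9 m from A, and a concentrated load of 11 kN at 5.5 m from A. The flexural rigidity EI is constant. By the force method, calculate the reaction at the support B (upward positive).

Choose R_B as the redundant. The primary structure is the cantilever fixed at A.
Deflection at B on the released cantilever, summing each load's contribution:
  clockwise couple 57 at a = 1.38: M₀a(2L − a)/(2EI) = 811/EI
  point load 135 at a = 9.9: Pa²(3L − a)/(6EI) = 50941/EI
  point load 11 at a = 5.5: Pa²(3L − a)/(6EI) = 1525/EI
  δ_0 = 53277/EI
Tip deflection under a unit load at B: L³/(3EI) = 443.7/EI.
The prop prevents deflection at B: R_B = δ_0/δ_{BB} = 53277/443.7 = 120.1 kN.

R_B = 120.1 kN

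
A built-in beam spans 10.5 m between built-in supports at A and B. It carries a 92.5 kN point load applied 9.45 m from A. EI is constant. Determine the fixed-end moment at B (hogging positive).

Release both end moments; the primary structure is a simply-supported span AB with redundants M_A and M_B.
Simple-span end rotations at A and B under the given loads:
  at A: point load 92.5 at a = 9.45: Pab(L + b)/(6LEI) = 168.3/EI
  at B: point load 92.5 at a = 9.45: Pab(L + a)/(6LEI) = 290.6/EI
  θ_A0 = 168.3/EI,  θ_B0 = 290.6/EI
Flexibility coefficients: a unit moment at one end gives L/(3EI) there and L/(6EI) at the far end, so f₁₁ = f₂₂ = 3.5/EI and f₁₂ = f₂₁ = 1.75/EI.
Compatibility — zero rotation at each built-in end:
  3.5 M_A + 1.75 M_B = 168.3
  1.75 M_A + 3.5 M_B = 290.6
Solving the pair gives M_A = 8.741 kN·m and M_B = 78.67 kN·m (hogging).

M_B = 78.67 kN·m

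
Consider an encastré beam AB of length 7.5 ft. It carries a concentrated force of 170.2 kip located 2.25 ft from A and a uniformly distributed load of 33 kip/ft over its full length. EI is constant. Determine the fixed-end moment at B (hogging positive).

M_B = 235.1 kip·ft

Take the two fixed-end moments M_A, M_B as redundants; the released structure is the simple span AB.
On the primary (simply-supported) span, the end slopes from the loading are:
  at A: point load 170.2 at a = 2.25: Pab(L + b)/(6LEI) = 569.6/EI
  at B: point load 170.2 at a = 2.25: Pab(L + a)/(6LEI) = 435.6/EI
  at A: UDL 33: wL³/(24EI) = 580.1/EI
  at B: UDL 33: wL³/(24EI) = 580.1/EI
  θ_A0 = 1150/EI,  θ_B0 = 1016/EI
Flexibility coefficients: a unit moment at one end gives L/(3EI) there and L/(6EI) at the far end, so f₁₁ = f₂₂ = 2.5/EI and f₁₂ = f₂₁ = 1.25/EI.
Compatibility — zero rotation at each built-in end:
  2.5 M_A + 1.25 M_B = 1150
  1.25 M_A + 2.5 M_B = 1016
Solving the pair gives M_A = 342.3 kip·ft and M_B = 235.1 kip·ft (hogging).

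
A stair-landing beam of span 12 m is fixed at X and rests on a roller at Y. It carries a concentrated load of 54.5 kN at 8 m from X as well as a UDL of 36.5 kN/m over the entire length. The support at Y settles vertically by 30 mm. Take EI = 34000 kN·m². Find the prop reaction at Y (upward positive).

R_Y = 190.7 kN

Take the reaction at Y as the redundant and release it; the primary structure is a cantilever fixed at X.
Deflection at Y on the released cantilever, summing each load's contribution:
  point load 54.5 at a = 8: Pa²(3L − a)/(6EI) = 16277/EI
  UDL 36.5: wL⁴/(8EI) = 94608/EI
  δ_0 = 110885/EI
Flexibility coefficient — unit upward force at Y: δ_{YY} = L³/(3EI) = 576/EI.
With EI = 34000 kN·m²: δ_0 = 3.2613 m and δ_{YY} = 0.016941 m/kN.
Compatibility — the beam at Y must follow the support down by 0.03 m: δ_0 − R_Y·δ_{YY} = 0.03, so R_Y = (3.2613 − 0.03)/0.016941 = 190.7 kN.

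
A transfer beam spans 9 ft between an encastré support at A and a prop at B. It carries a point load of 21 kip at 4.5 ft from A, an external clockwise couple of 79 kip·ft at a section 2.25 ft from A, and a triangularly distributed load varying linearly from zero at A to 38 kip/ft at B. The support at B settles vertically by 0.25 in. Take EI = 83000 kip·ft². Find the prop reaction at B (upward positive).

R_B = 99.26 kip

Choose R_B as the redundant. The primary structure is the cantilever fixed at A.
Deflection at B on the released cantilever, summing each load's contribution:
  point load 21 at a = 4.5: Pa²(3L − a)/(6EI) = 1595/EI
  clockwise couple 79 at a = 2.25: M₀a(2L − a)/(2EI) = 1400/EI
  triangular load, peak 38 at the free end: 11w₀L⁴/(120EI) = 22854/EI
  δ_0 = 25849/EI
Flexibility coefficient — unit upward force at B: δ_{BB} = L³/(3EI) = 243/EI.
With EI = 83000 kip·ft²: δ_0 = 0.31143 ft and δ_{BB} = 0.002928 ft/kip.
Compatibility — the beam at B must follow the support down by 0.02083 ft: δ_0 − R_B·δ_{BB} = 0.02083, so R_B = (0.31143 − 0.02083)/0.002928 = 99.26 kip.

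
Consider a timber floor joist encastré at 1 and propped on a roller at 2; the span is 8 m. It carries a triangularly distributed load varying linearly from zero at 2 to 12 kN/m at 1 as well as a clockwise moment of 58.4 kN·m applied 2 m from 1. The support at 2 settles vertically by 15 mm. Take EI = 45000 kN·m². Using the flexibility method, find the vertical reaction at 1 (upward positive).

R_1 = 37.56 kN

Remove the prop at 2; the released (primary) structure is a cantilever built in at 1.
Deflection at 2 on the released cantilever, summing each load's contribution:
  triangular load, peak 12 at the fixed end: w₀L⁴/(30EI) = 1638/EI
  clockwise couple 58.4 at a = 2: M₀a(2L − a)/(2EI) = 817.6/EI
  δ_0 = 2456/EI
Tip deflection under a unit load at 2: L³/(3EI) = 170.7/EI.
With EI = 45000 kN·m²: δ_0 = 0.054578 m and δ_{22} = 0.003793 m/kN.
Compatibility — the beam at 2 must follow the support down by 0.015 m: δ_0 − R_2·δ_{22} = 0.015, so R_2 = (0.054578 − 0.015)/0.003793 = 10.44 kN.
Vertical equilibrium: R_1 = ΣP − R_2 = 48 − 10.44 = 37.56 kN.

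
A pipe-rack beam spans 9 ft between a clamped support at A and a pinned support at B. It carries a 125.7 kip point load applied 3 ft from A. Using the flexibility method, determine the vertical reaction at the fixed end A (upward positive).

Release the roller at B. Primary structure: cantilever fixed at A.
Downward deflection at the released point B due to the loads:
  point load 125.7 at a = 3: Pa²(3L − a)/(6EI) = 4525/EI
Flexibility coefficient — unit upward force at B: δ_{BB} = L³/(3EI) = 243/EI.
Compatibility at B: δ_0 − R_B·δ_{BB} = 0, so R_B = 4525/243 = 18.62 kip.
Vertical equilibrium: R_A = ΣP − R_B = 125.7 − 18.62 = 107.1 kip.

R_A = 107.1 kip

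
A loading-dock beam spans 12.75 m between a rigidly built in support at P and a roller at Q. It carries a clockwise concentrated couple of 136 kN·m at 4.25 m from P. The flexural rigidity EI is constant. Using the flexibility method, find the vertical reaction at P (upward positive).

Take the reaction at Q as the redundant and release it; the primary structure is a cantilever fixed at P.
Free-end deflection of the primary structure under the applied loading (downward +):
  clockwise couple 136 at a = 4.25: M₀a(2L − a)/(2EI) = 6141/EI
Flexibility coefficient — unit upward force at Q: δ_{QQ} = L³/(3EI) = 690.9/EI.
The prop prevents deflection at Q: R_Q = δ_0/δ_{QQ} = 6141/690.9 = 8.889 kN.
Vertical equilibrium: R_P = ΣP − R_Q = 0 − 8.889 = -8.889 kN.

R_P = -8.889 kN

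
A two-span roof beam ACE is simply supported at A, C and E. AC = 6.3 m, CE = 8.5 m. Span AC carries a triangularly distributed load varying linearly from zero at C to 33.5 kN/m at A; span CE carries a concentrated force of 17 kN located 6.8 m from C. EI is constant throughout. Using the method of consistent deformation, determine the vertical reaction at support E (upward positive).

R_E = 8.778 kN

Release continuity at C by inserting a hinge; the redundant is the internal moment M_C. The primary structure is two simply-supported spans AC and CE.
Rotations at C on the released spans (each span's end-slope, ×1/EI):
  span AC: triangular load, peak 33.5: 7w₀L³/(360EI) = 162.9/EI
  span CE: point load 17 at a = 6.8: Pab(L + b)/(6LEI) = 39.3/EI
  relative rotation θ_0 = (162.9 + 39.3)/EI = 202.2/EI
A unit hogging moment at C produces rotation L₁/(3EI) + L₂/(3EI) = 4.933/EI.
Slope continuity at C: θ_0 = M_C·4.933/EI, so M_C = 202.2/4.933 = 40.98 kN·m (hogging).
Span CE, ΣM about E: R_C^{CE}·8.5 = 28.9 + 40.98, so R_C^{CE} = 8.222 kN and R_E = 17 − 8.222 = 8.778 kN.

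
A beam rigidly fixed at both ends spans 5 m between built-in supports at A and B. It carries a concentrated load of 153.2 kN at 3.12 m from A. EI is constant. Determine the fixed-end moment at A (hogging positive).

Take the two fixed-end moments M_A, M_B as redundants; the released structure is the simple span AB.
End rotations of the released simple span under the applied load (×1/EI):
  at A: point load 153.2 at a = 3.12: Pab(L + b)/(6LEI) = 206.1/EI
  at B: point load 153.2 at a = 3.12: Pab(L + a)/(6LEI) = 243.2/EI
  θ_A0 = 206.1/EI,  θ_B0 = 243.2/EI
Flexibility coefficients: a unit moment at one end gives L/(3EI) there and L/(6EI) at the far end, so f₁₁ = f₂₂ = 1.667/EI and f₁₂ = f₂₁ = 0.8333/EI.
Compatibility — zero rotation at each built-in end:
  1.667 M_A + 0.8333 M_B = 206.1
  0.8333 M_A + 1.667 M_B = 243.2
Solving the pair gives M_A = 67.58 kN·m and M_B = 112.1 kN·m (hogging).

M_A = 67.58 kN·m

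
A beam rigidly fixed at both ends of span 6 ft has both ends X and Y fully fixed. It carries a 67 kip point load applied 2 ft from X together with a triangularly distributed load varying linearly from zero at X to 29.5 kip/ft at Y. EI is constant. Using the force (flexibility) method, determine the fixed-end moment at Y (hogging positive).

M_Y = 82.88 kip·ft

Take the two fixed-end moments M_X, M_Y as redundants; the released structure is the simple span XY.
Simple-span end rotations at X and Y under the given loads:
  at X: point load 67 at a = 2: Pab(L + b)/(6LEI) = 148.9/EI
  at Y: point load 67 at a = 2: Pab(L + a)/(6LEI) = 119.1/EI
  at X: triangular load, peak 29.5: 7w₀L³/(360EI) = 123.9/EI
  at Y: triangular load, peak 29.5: w₀L³/(45EI) = 141.6/EI
  θ_X0 = 272.8/EI,  θ_Y0 = 260.7/EI
Flexibility coefficients: a unit moment at one end gives L/(3EI) there and L/(6EI) at the far end, so f₁₁ = f₂₂ = 2/EI and f₁₂ = f₂₁ = 1/EI.
Compatibility — zero rotation at each built-in end:
  2 M_X + 1 M_Y = 272.8
  1 M_X + 2 M_Y = 260.7
Solving the pair gives M_X = 94.96 kip·ft and M_Y = 82.88 kip·ft (hogging).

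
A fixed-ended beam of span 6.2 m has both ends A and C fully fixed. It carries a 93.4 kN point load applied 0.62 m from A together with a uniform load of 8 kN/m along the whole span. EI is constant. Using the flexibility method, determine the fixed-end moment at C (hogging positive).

M_C = 30.84 kN·m

Release both end moments; the primary structure is a simply-supported span AC with redundants M_A and M_C.
Simple-span end rotations at A and C under the given loads:
  at A: point load 93.4 at a = 0.62: Pab(L + b)/(6LEI) = 102.3/EI
  at C: point load 93.4 at a = 0.62: Pab(L + a)/(6LEI) = 59.24/EI
  at A: UDL 8: wL³/(24EI) = 79.44/EI
  at C: UDL 8: wL³/(24EI) = 79.44/EI
  θ_A0 = 181.8/EI,  θ_C0 = 138.7/EI
Flexibility coefficients: a unit moment at one end gives L/(3EI) there and L/(6EI) at the far end, so f₁₁ = f₂₂ = 2.067/EI and f₁₂ = f₂₁ = 1.033/EI.
Compatibility — zero rotation at each built-in end:
  2.067 M_A + 1.033 M_C = 181.8
  1.033 M_A + 2.067 M_C = 138.7
Solving the pair gives M_A = 72.53 kN·m and M_C = 30.84 kN·m (hogging).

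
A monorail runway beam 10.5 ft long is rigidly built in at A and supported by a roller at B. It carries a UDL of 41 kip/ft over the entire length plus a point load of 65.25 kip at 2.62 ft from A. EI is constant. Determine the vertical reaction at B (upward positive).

R_B = 167 kip

Take the reaction at B as the redundant and release it; the primary structure is a cantilever fixed at A.
Deflection at B on the released cantilever, summing each load's contribution:
  UDL 41: wL⁴/(8EI) = 62295/EI
  point load 65.25 at a = 2.62: Pa²(3L − a)/(6EI) = 2156/EI
  δ_0 = 64451/EI
Tip deflection under a unit load at B: L³/(3EI) = 385.9/EI.
The prop prevents deflection at B: R_B = δ_0/δ_{BB} = 64451/385.9 = 167 kip.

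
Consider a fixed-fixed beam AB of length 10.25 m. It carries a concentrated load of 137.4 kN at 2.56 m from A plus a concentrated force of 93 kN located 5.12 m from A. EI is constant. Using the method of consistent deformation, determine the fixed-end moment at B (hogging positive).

Take the two fixed-end moments M_A, M_B as redundants; the released structure is the simple span AB.
On the primary (simply-supported) span, the end slopes from the loading are:
  at A: point load 137.4 at a = 2.56: Pab(L + b)/(6LEI) = 789/EI
  at B: point load 137.4 at a = 2.56: Pab(L + a)/(6LEI) = 563.4/EI
  at A: point load 93 at a = 5.12: Pab(L + b)/(6LEI) = 610.9/EI
  at B: point load 93 at a = 5.12: Pab(L + a)/(6LEI) = 610.5/EI
  θ_A0 = 1400/EI,  θ_B0 = 1174/EI
Flexibility coefficients: a unit moment at one end gives L/(3EI) there and L/(6EI) at the far end, so f₁₁ = f₂₂ = 3.417/EI and f₁₂ = f₂₁ = 1.708/EI.
Compatibility — zero rotation at each built-in end:
  3.417 M_A + 1.708 M_B = 1400
  1.708 M_A + 3.417 M_B = 1174
Solving the pair gives M_A = 317.3 kN·m and M_B = 184.9 kN·m (hogging).

M_B = 184.9 kN·m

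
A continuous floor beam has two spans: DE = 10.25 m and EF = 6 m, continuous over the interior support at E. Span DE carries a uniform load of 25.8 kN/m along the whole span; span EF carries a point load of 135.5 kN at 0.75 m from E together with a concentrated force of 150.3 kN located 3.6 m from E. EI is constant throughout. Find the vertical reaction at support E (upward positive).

Take M_E as the redundant. Released structure: two simple spans DE and EF with a hinge at E.
End slopes at the hinge E, treating each span as simply supported:
  span DE: UDL 25.8: wL³/(24EI) = 1158/EI
  span EF: point load 135.5 at a = 0.75: Pab(L + b)/(6LEI) = 166.7/EI
  span EF: point load 150.3 at a = 3.6: Pab(L + b)/(6LEI) = 303/EI
  relative rotation θ_0 = (1158 + 469.7)/EI = 1627/EI
A unit hogging moment at E produces rotation L₁/(3EI) + L₂/(3EI) = 5.417/EI.
Compatibility: M_E·(L₁+L₂)/(3EI) = θ_0, giving M_E = 300.4 kN·m (hogging).
Span DE, ΣM about D with M_E applied at E: R_E^{DE}·10.25 = 1355 + 300.4, so R_E^{DE} = 161.5 kN and R_D = 264.4 − 161.5 = 102.9 kN.
Span EF, ΣM about F: R_E^{EF}·6 = 1072 + 300.4, so R_E^{EF} = 228.8 kN and R_F = 285.8 − 228.8 = 57.04 kN.
R_E = 161.5 + 228.8 = 390.3 kN.

R_E = 390.3 kN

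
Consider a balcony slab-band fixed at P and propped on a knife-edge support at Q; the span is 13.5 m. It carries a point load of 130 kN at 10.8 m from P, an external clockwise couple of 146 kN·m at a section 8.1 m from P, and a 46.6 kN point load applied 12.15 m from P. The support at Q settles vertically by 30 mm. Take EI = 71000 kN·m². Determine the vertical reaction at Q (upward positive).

R_Q = 142.2 kN

Take the reaction at Q as the redundant and release it; the primary structure is a cantilever fixed at P.
Free-end deflection of the primary structure under the applied loading (downward +):
  point load 130 at a = 10.8: Pa²(3L − a)/(6EI) = 75058/EI
  clockwise couple 146 at a = 8.1: M₀a(2L − a)/(2EI) = 11176/EI
  point load 46.6 at a = 12.15: Pa²(3L − a)/(6EI) = 32504/EI
  δ_0 = 118738/EI
Tip deflection under a unit load at Q: L³/(3EI) = 820.1/EI.
With EI = 71000 kN·m²: δ_0 = 1.6724 m and δ_{QQ} = 0.011551 m/kN.
Compatibility — the beam at Q must follow the support down by 0.03 m: δ_0 − R_Q·δ_{QQ} = 0.03, so R_Q = (1.6724 − 0.03)/0.011551 = 142.2 kN.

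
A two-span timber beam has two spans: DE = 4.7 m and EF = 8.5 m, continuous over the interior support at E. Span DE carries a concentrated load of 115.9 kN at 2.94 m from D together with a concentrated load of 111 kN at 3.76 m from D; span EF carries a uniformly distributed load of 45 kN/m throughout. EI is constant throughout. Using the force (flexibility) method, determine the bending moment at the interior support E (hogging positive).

M_E = 325.4 kN·m

Release continuity at E by inserting a hinge; the redundant is the internal moment M_E. The primary structure is two simply-supported spans DE and EF.
End slopes at the hinge E, treating each span as simply supported:
  span DE: point load 115.9 at a = 2.94: Pab(L + a)/(6LEI) = 162.5/EI
  span DE: point load 111 at a = 3.76: Pab(L + a)/(6LEI) = 117.7/EI
  span EF: UDL 45: wL³/(24EI) = 1151/EI
  relative rotation θ_0 = (280.2 + 1151)/EI = 1432/EI
A unit hogging moment at E produces rotation L₁/(3EI) + L₂/(3EI) = 4.4/EI.
Compatibility: M_E·(L₁+L₂)/(3EI) = θ_0, giving M_E = 325.4 kN·m (hogging).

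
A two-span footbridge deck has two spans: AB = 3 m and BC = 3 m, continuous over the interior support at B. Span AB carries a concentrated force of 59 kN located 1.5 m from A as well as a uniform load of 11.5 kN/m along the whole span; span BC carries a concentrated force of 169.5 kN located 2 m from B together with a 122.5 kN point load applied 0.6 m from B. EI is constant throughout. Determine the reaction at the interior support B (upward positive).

R_B = 259.4 kN

Release continuity at B by inserting a hinge; the redundant is the internal moment M_B. The primary structure is two simply-supported spans AB and BC.
Discontinuity in slope at B on the released structure — sum the simple-span end rotations:
  span AB: point load 59 at a = 1.5: Pab(L + a)/(6LEI) = 33.19/EI
  span AB: UDL 11.5: wL³/(24EI) = 12.94/EI
  span BC: point load 169.5 at a = 2: Pab(L + b)/(6LEI) = 75.33/EI
  span BC: point load 122.5 at a = 0.6: Pab(L + b)/(6LEI) = 52.92/EI
  relative rotation θ_0 = (46.12 + 128.3)/EI = 174.4/EI
A unit hogging moment at B produces rotation L₁/(3EI) + L₂/(3EI) = 2/EI.
Compatibility: M_B·(L₁+L₂)/(3EI) = θ_0, giving M_B = 87.19 kN·m (hogging).
Span AB, ΣM about A with M_B applied at B: R_B^{AB}·3 = 140.2 + 87.19, so R_B^{AB} = 75.81 kN and R_A = 93.5 − 75.81 = 17.69 kN.
Span BC, ΣM about C: R_B^{BC}·3 = 463.5 + 87.19, so R_B^{BC} = 183.6 kN and R_C = 292 − 183.6 = 108.4 kN.
R_B = 75.81 + 183.6 = 259.4 kN.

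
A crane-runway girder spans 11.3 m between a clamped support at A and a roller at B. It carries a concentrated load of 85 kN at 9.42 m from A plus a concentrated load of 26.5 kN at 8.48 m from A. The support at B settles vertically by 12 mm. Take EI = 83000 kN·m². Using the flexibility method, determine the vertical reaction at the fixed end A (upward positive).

Release the roller at B. Primary structure: cantilever fixed at A.
Primary-structure tip deflection at B by superposition:
  point load 85 at a = 9.42: Pa²(3L − a)/(6EI) = 30774/EI
  point load 26.5 at a = 8.48: Pa²(3L − a)/(6EI) = 8074/EI
  δ_0 = 38847/EI
Flexibility coefficient — unit upward force at B: δ_{BB} = L³/(3EI) = 481/EI.
With EI = 83000 kN·m²: δ_0 = 0.46804 m and δ_{BB} = 0.005795 m/kN.
Compatibility — the beam at B must follow the support down by 0.012 m: δ_0 − R_B·δ_{BB} = 0.012, so R_B = (0.46804 − 0.012)/0.005795 = 78.7 kN.
Vertical equilibrium: R_A = ΣP − R_B = 111.5 − 78.7 = 32.8 kN.

R_A = 32.8 kN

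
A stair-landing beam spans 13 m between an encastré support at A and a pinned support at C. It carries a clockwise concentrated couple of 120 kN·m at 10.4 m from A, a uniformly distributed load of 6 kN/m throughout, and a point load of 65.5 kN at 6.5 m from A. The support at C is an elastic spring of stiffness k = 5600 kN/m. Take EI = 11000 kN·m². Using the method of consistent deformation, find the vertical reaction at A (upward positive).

Choose R_C as the redundant. The primary structure is the cantilever fixed at A.
Deflection at C on the released cantilever, summing each load's contribution:
  clockwise couple 120 at a = 10.4: M₀a(2L − a)/(2EI) = 9734/EI
  UDL 6: wL⁴/(8EI) = 21421/EI
  point load 65.5 at a = 6.5: Pa²(3L − a)/(6EI) = 14990/EI
  δ_0 = 46145/EI
Flexibility coefficient — unit upward force at C: δ_{CC} = L³/(3EI) = 732.3/EI.
With EI = 11000 kN·m²: δ_0 = 4.195 m and δ_{CC} = 0.066576 m/kN.
Compatibility — the spring shortens by R_C/k under the reaction it provides: δ_0 − R_C·δ_{CC} = R_C/k. With 1/k = 0.000179 m/kN, R_C = δ_0 / (δ_{CC} + 1/k) = 4.195 / (0.066576 + 0.000179) = 62.84 kN.
Vertical equilibrium: R_A = ΣP − R_C = 143.5 − 62.84 = 80.66 kN.

R_A = 80.66 kN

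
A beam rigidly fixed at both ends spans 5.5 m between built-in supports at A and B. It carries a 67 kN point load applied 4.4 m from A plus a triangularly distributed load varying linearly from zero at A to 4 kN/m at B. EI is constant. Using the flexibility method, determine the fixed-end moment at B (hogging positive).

Take the two fixed-end moments M_A, M_B as redundants; the released structure is the simple span AB.
On the primary (simply-supported) span, the end slopes from the loading are:
  at A: point load 67 at a = 4.4: Pab(L + b)/(6LEI) = 64.86/EI
  at B: point load 67 at a = 4.4: Pab(L + a)/(6LEI) = 97.28/EI
  at A: triangular load, peak 4: 7w₀L³/(360EI) = 12.94/EI
  at B: triangular load, peak 4: w₀L³/(45EI) = 14.79/EI
  θ_A0 = 77.8/EI,  θ_B0 = 112.1/EI
Flexibility coefficients: a unit moment at one end gives L/(3EI) there and L/(6EI) at the far end, so f₁₁ = f₂₂ = 1.833/EI and f₁₂ = f₂₁ = 0.9167/EI.
Compatibility — zero rotation at each built-in end:
  1.833 M_A + 0.9167 M_B = 77.8
  0.9167 M_A + 1.833 M_B = 112.1
Solving the pair gives M_A = 15.83 kN·m and M_B = 53.22 kN·m (hogging).

M_B = 53.22 kN·m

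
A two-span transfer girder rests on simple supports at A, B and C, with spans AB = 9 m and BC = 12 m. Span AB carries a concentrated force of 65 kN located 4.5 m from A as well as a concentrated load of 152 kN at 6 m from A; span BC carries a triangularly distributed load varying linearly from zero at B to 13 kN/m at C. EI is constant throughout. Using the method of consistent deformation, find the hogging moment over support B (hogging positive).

Insert a hinge at B; M_B is the redundant, and each span becomes simply supported.
End slopes at the hinge B, treating each span as simply supported:
  span AB: point load 65 at a = 4.5: Pab(L + a)/(6LEI) = 329.1/EI
  span AB: point load 152 at a = 6: Pab(L + a)/(6LEI) = 760/EI
  span BC: triangular load, peak 13: 7w₀L³/(360EI) = 436.8/EI
  relative rotation θ_0 = (1089 + 436.8)/EI = 1526/EI
A unit hogging moment at B produces rotation L₁/(3EI) + L₂/(3EI) = 7/EI.
Slope continuity at B: θ_0 = M_B·7/EI, so M_B = 1526/7 = 218 kN·m (hogging).

M_B = 218 kN·m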